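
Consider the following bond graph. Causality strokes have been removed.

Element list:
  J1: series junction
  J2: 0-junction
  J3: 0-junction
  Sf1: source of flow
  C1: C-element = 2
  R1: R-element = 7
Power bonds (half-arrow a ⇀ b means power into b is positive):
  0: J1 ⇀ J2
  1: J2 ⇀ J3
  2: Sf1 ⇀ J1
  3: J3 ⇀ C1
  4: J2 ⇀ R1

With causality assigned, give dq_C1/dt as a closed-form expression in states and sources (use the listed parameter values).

#2 stroke at Sf1  (Sf1 fixes flow; stroke at Sf1)
#0 stroke at J1  (1-jn J1 has f-setter on 2)
#3 stroke at J3  (prefer integral on C1)
#1 stroke at J2  (J3: bond 3 brought effort, rest push out)
#4 stroke at R1  (0-jn J2 has e-setter on 1)

dq_C1/dt = F_Sf1 - q_C1/14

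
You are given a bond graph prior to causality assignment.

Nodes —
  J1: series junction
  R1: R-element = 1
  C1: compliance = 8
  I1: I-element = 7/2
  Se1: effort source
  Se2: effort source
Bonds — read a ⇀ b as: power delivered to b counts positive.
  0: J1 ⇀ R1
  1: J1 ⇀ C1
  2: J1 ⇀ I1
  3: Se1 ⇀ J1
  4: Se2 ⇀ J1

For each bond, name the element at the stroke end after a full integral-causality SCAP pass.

b0 stroke at J1
b1 stroke at J1
b2 stroke at I1
b3 stroke at J1
b4 stroke at J1

b3 stroke at J1  (Se1 fixes effort; stroke away)
b4 stroke at J1  (Se2: effort source, stroke at far end)
b1 stroke at J1  (C1 integral (e out))
b2 stroke at I1  (I1 outputs flow p/I1)
b0 stroke at J1  (J1: bond 2 brought flow, rest push out)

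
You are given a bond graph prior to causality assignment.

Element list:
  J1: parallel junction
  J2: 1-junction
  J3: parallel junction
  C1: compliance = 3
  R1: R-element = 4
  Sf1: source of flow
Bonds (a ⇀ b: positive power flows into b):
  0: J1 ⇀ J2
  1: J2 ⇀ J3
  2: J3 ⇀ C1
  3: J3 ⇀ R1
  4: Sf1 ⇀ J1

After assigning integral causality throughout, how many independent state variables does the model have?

1  (C1 all integral)

#4 stroke→Sf1  (Sf1 fixes flow; stroke at Sf1)
#0 stroke→J1  (only one effort-in slot at J1)
#1 stroke→J2  (J2 flow already set via bond 0)
#2 stroke→J3  (C1 outputs effort q/C1)
#3 stroke→R1  (J3: bond 2 brought effort, rest push out)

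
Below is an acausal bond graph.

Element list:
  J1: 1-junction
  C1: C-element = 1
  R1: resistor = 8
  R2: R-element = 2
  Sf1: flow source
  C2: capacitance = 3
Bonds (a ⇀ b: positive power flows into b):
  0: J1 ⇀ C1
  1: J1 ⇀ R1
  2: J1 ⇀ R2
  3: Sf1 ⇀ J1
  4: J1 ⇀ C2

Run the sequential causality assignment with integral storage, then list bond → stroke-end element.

#3 |Sf1  (Sf1: flow source, stroke at near end)
#0 |J1  (common-f at J1 fixed by 3)
#1 |J1  (1-jn J1 has f-setter on 3)
#2 |J1  (J1 flow already set via bond 3)
#4 |J1  (1-jn J1 has f-setter on 3)

b0 stroke→J1
b1 stroke→J1
b2 stroke→J1
b3 stroke→Sf1
b4 stroke→J1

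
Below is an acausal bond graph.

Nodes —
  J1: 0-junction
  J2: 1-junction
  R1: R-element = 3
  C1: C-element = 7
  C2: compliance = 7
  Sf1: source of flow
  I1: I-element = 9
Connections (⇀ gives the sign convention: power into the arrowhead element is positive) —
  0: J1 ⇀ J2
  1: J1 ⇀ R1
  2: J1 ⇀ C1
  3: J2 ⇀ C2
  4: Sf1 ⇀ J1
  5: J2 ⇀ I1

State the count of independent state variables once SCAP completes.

3  (C1, C2, I1 all integral)

bond 4 stroke→Sf1  (Sf1 fixes flow; stroke at Sf1)
bond 2 stroke→J1  (C1 integral (e out))
bond 0 stroke→J2  (J1 effort already set via bond 2)
bond 1 stroke→R1  (common-e at J1 fixed by 2)
bond 3 stroke→J2  (prefer integral on C2)
bond 5 stroke→I1  (J2: last free bond brings flow in)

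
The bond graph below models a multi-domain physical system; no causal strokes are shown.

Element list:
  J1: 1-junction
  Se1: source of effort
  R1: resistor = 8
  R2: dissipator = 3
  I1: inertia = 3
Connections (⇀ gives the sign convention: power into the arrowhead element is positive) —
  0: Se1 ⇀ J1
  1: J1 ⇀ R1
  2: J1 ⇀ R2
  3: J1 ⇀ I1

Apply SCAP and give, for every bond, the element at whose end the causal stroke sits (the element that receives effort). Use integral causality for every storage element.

b0 →J1
b1 →J1
b2 →J1
b3 →I1

β0 stroke at J1  (source Se1 imposes e)
β3 stroke at I1  (I1 integral (f out))
β1 stroke at J1  (J1: bond 3 brought flow, rest push out)
β2 stroke at J1  (common-f at J1 fixed by 3)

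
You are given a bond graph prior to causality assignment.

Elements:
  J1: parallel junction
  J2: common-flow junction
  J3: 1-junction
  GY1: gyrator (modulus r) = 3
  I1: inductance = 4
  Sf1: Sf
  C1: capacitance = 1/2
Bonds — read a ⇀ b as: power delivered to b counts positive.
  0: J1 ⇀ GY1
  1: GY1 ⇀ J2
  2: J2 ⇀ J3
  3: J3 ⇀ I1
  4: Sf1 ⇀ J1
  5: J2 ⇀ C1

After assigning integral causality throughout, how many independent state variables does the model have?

2  (C1, I1 all integral)

β4 stroke→Sf1  (source Sf1 imposes f)
β0 stroke→J1  (J1 needs exactly one e-in)
β1 stroke→J2  (GY1: gyrator matches bond 0)
β3 stroke→I1  (prefer integral on I1)
β2 stroke→J3  (common-f at J3 fixed by 3)
β5 stroke→J2  (J2 flow already set via bond 2)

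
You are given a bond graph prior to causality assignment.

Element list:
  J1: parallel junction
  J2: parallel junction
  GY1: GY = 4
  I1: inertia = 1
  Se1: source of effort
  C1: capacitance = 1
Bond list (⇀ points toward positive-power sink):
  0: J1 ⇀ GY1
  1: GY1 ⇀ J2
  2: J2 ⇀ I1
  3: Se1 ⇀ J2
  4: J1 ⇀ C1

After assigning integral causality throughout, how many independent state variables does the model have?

β3 |J2  (Se1 (Se) sets effort on bond)
β1 |GY1  (0-jn J2 has e-setter on 3)
β2 |I1  (J2 effort already set via bond 3)
β0 |GY1  (GY1: gyrator matches bond 1)
β4 |J1  (closing 0-jn rule on J1)

2  (C1, I1 all integral)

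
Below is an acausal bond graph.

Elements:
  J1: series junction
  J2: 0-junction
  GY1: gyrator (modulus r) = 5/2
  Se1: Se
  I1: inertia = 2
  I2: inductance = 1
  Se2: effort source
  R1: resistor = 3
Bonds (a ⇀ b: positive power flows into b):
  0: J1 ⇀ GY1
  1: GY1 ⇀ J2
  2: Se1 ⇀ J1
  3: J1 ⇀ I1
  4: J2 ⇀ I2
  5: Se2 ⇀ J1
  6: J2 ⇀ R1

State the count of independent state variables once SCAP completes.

2  (I1, I2 all integral)

#2 stroke at J1  (Se1 fixes effort; stroke away)
#5 stroke at J1  (source Se2 imposes e)
#3 stroke at I1  (I1 integral (f out))
#0 stroke at J1  (J1 flow already set via bond 3)
#1 stroke at J2  (through GY1, causality inverts; strokes same side of GY1)
#4 stroke at I2  (J2: bond 1 brought effort, rest push out)
#6 stroke at R1  (0-jn J2 has e-setter on 1)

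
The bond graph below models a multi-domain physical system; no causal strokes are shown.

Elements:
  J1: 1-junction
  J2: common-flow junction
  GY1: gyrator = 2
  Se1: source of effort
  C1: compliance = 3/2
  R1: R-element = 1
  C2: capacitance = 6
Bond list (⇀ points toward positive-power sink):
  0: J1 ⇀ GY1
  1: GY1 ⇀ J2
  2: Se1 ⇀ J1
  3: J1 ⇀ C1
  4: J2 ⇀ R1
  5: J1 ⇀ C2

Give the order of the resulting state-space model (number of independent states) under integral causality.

b2 stroke→J1  (Se1 fixes effort; stroke away)
b3 stroke→J1  (C1 integral (e out))
b5 stroke→J1  (C2: C, integral causality)
b0 stroke→GY1  (J1 needs exactly one f-in)
b1 stroke→GY1  (GY GY1: same side as bond 0)
b4 stroke→J2  (J2: bond 1 brought flow, rest push out)

2  (C1, C2 all integral)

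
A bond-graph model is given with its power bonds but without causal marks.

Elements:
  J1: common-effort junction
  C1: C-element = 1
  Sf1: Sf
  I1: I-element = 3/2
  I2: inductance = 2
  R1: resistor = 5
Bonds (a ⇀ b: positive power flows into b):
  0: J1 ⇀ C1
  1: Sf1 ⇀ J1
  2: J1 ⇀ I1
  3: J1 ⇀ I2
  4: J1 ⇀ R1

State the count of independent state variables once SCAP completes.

3  (C1, I1, I2 all integral)

β1 →Sf1  (Sf1: flow source, stroke at near end)
β0 →J1  (C1 integral (e out))
β2 →I1  (J1 effort already set via bond 0)
β3 →I2  (common-e at J1 fixed by 0)
β4 →R1  (J1 effort already set via bond 0)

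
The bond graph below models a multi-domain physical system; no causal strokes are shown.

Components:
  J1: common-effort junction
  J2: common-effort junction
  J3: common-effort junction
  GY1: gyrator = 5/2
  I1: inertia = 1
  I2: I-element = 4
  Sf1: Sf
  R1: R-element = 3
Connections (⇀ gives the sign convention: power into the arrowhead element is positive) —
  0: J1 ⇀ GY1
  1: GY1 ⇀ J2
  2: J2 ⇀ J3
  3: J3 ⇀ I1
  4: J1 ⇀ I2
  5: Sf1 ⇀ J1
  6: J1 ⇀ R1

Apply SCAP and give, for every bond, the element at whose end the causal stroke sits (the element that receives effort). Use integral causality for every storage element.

bond 5 stroke at Sf1  (Sf1 fixes flow; stroke at Sf1)
bond 3 stroke at I1  (I1 outputs flow p/I1)
bond 2 stroke at J3  (closing 0-jn rule on J3)
bond 1 stroke at J2  (J2: last free bond brings effort in)
bond 0 stroke at J1  (GY GY1: same side as bond 1)
bond 4 stroke at I2  (J1: bond 0 brought effort, rest push out)
bond 6 stroke at R1  (0-jn J1 has e-setter on 0)

#0 stroke at J1
#1 stroke at J2
#2 stroke at J3
#3 stroke at I1
#4 stroke at I2
#5 stroke at Sf1
#6 stroke at R1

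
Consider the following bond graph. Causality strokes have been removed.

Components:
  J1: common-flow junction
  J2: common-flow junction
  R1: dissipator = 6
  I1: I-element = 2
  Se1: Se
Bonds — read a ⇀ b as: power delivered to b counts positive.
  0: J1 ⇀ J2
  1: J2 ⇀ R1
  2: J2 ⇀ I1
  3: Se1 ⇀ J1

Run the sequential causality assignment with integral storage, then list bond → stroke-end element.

#3 →J1  (Se1 (Se) sets effort on bond)
#0 →J2  (J1 needs exactly one f-in)
#2 →I1  (I1 integral (f out))
#1 →J2  (J2: bond 2 brought flow, rest push out)

bond 0 stroke at J2
bond 1 stroke at J2
bond 2 stroke at I1
bond 3 stroke at J1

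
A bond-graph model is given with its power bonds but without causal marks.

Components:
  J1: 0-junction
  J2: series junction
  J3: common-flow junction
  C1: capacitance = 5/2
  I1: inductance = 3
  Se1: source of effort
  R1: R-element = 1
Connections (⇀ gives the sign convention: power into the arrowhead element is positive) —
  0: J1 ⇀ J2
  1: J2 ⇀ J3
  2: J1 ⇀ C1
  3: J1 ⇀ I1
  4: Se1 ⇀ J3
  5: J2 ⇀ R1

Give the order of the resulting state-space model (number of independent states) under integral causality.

bond 4 |J3  (source Se1 imposes e)
bond 1 |J2  (J3 needs exactly one f-in)
bond 2 |J1  (C1 outputs effort q/C1)
bond 0 |J2  (0-jn J1 has e-setter on 2)
bond 3 |I1  (common-e at J1 fixed by 2)
bond 5 |R1  (only one flow-in slot at J2)

2  (C1, I1 all integral)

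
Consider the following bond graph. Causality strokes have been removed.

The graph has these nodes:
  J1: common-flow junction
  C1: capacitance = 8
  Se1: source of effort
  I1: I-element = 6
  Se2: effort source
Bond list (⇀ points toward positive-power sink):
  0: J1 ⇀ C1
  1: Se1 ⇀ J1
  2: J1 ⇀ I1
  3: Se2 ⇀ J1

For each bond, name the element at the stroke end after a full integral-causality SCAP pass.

b0 stroke→J1
b1 stroke→J1
b2 stroke→I1
b3 stroke→J1

#1 stroke→J1  (source Se1 imposes e)
#3 stroke→J1  (Se2 (Se) sets effort on bond)
#0 stroke→J1  (C1 outputs effort q/C1)
#2 stroke→I1  (only one flow-in slot at J1)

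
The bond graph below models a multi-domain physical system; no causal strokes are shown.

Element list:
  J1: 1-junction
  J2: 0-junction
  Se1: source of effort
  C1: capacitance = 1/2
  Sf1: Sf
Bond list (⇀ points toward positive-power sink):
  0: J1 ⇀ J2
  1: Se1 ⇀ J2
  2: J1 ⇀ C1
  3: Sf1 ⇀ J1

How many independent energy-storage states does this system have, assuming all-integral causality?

1  (C1 all integral)

bond 1 →J2  (Se1 fixes effort; stroke away)
bond 3 →Sf1  (Sf1 (Sf) sets flow on bond)
bond 0 →J1  (common-f at J1 fixed by 3)
bond 2 →J1  (1-jn J1 has f-setter on 3)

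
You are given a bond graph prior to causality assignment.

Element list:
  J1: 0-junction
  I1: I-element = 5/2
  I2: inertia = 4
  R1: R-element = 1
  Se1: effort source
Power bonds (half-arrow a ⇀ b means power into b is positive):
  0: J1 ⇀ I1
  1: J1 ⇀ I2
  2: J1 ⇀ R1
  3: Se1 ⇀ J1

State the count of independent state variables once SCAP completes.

b3 stroke→J1  (Se1 fixes effort; stroke away)
b0 stroke→I1  (common-e at J1 fixed by 3)
b1 stroke→I2  (J1 effort already set via bond 3)
b2 stroke→R1  (J1 effort already set via bond 3)

2  (I1, I2 all integral)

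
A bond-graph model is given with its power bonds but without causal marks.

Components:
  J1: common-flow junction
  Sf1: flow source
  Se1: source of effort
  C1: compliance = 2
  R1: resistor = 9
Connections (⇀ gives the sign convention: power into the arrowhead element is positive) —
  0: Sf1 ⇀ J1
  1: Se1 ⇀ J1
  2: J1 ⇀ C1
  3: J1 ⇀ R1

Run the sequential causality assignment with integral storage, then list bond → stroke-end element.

#0 →Sf1  (Sf1: flow source, stroke at near end)
#1 →J1  (source Se1 imposes e)
#2 →J1  (J1: bond 0 brought flow, rest push out)
#3 →J1  (1-jn J1 has f-setter on 0)

β0 →Sf1
β1 →J1
β2 →J1
β3 →J1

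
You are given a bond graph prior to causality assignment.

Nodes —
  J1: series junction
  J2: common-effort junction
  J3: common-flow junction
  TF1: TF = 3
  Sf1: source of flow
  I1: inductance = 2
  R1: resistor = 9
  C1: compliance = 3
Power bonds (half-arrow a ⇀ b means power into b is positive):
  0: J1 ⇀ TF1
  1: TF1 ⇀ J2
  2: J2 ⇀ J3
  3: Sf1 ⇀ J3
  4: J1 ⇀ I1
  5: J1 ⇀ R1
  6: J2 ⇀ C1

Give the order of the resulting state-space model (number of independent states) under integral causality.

2  (C1, I1 all integral)

bond 3 stroke at Sf1  (Sf1: flow source, stroke at near end)
bond 2 stroke at J3  (common-f at J3 fixed by 3)
bond 4 stroke at I1  (I1: I, integral causality)
bond 0 stroke at J1  (1-jn J1 has f-setter on 4)
bond 5 stroke at J1  (common-f at J1 fixed by 4)
bond 1 stroke at TF1  (through TF1, causality passes straight; one stroke at TF1)
bond 6 stroke at J2  (closing 0-jn rule on J2)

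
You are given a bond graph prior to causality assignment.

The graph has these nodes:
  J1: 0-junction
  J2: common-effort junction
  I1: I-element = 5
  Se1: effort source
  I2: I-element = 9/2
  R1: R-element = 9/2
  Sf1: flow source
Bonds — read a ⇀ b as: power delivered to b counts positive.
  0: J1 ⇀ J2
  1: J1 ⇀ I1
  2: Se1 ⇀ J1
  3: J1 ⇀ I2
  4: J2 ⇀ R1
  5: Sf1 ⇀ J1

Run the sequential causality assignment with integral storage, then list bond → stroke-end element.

β0 stroke at J2
β1 stroke at I1
β2 stroke at J1
β3 stroke at I2
β4 stroke at R1
β5 stroke at Sf1

#2 stroke→J1  (Se1 fixes effort; stroke away)
#5 stroke→Sf1  (Sf1: flow source, stroke at near end)
#0 stroke→J2  (common-e at J1 fixed by 2)
#1 stroke→I1  (common-e at J1 fixed by 2)
#3 stroke→I2  (J1 effort already set via bond 2)
#4 stroke→R1  (0-jn J2 has e-setter on 0)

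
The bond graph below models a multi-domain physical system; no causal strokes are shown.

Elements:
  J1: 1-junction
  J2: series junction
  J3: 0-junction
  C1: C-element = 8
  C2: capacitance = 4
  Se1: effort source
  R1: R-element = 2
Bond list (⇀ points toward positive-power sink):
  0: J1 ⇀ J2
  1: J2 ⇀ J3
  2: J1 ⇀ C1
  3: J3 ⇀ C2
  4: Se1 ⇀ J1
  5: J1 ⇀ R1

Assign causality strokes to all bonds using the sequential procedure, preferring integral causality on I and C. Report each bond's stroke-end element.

#0 stroke at J1
#1 stroke at J2
#2 stroke at J1
#3 stroke at J3
#4 stroke at J1
#5 stroke at R1

bond 4 →J1  (Se1 fixes effort; stroke away)
bond 2 →J1  (C1: C, integral causality)
bond 3 →J3  (prefer integral on C2)
bond 1 →J2  (J3 effort already set via bond 3)
bond 0 →J1  (closing 1-jn rule on J2)
bond 5 →R1  (closing 1-jn rule on J1)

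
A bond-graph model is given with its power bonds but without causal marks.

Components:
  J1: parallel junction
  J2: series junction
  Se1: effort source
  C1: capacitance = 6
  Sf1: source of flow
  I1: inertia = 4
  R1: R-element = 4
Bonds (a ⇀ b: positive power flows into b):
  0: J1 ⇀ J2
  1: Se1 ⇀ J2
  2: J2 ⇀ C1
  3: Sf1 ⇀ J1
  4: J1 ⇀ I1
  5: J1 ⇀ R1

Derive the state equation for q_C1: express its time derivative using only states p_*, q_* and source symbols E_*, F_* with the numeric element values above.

dq_C1/dt = E_Se1/4 + F_Sf1 - p_I1/4 - q_C1/24

b1 stroke at J2  (Se1 (Se) sets effort on bond)
b3 stroke at Sf1  (Sf1 fixes flow; stroke at Sf1)
b2 stroke at J2  (C1 integral (e out))
b0 stroke at J1  (closing 1-jn rule on J2)
b4 stroke at I1  (J1: bond 0 brought effort, rest push out)
b5 stroke at R1  (0-jn J1 has e-setter on 0)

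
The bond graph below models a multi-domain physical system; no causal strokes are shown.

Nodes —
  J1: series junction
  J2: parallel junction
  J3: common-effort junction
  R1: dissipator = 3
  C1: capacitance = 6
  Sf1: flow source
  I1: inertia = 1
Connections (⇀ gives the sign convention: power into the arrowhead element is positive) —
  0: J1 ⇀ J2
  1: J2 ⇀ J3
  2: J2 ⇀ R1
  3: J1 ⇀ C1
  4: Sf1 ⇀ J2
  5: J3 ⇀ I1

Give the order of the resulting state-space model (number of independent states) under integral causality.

2  (C1, I1 all integral)

bond 4 stroke at Sf1  (Sf1: flow source, stroke at near end)
bond 3 stroke at J1  (C1 integral (e out))
bond 0 stroke at J2  (only one flow-in slot at J1)
bond 1 stroke at J3  (J2 effort already set via bond 0)
bond 2 stroke at R1  (common-e at J2 fixed by 0)
bond 5 stroke at I1  (J3 effort already set via bond 1)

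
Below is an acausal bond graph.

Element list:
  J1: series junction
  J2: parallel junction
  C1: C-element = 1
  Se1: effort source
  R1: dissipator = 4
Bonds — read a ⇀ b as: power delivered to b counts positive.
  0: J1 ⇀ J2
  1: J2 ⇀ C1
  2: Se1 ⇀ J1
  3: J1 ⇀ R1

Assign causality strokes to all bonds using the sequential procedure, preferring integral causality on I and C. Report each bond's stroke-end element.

b2 |J1  (Se1 fixes effort; stroke away)
b1 |J2  (C1 outputs effort q/C1)
b0 |J1  (J2: bond 1 brought effort, rest push out)
b3 |R1  (J1: last free bond brings flow in)

β0 |J1
β1 |J2
β2 |J1
β3 |R1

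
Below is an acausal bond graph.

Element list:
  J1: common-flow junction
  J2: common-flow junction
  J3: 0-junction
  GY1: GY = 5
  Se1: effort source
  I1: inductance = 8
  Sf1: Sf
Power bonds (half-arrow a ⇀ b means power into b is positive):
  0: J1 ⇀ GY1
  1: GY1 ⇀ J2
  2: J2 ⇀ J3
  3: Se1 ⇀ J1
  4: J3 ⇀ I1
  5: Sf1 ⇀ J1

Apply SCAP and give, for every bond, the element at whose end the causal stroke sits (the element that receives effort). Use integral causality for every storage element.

b0 stroke→J1
b1 stroke→J2
b2 stroke→J3
b3 stroke→J1
b4 stroke→I1
b5 stroke→Sf1

#3 stroke→J1  (Se1 (Se) sets effort on bond)
#5 stroke→Sf1  (Sf1 fixes flow; stroke at Sf1)
#0 stroke→J1  (J1 flow already set via bond 5)
#1 stroke→J2  (GY1: gyrator matches bond 0)
#2 stroke→J3  (J2 needs exactly one f-in)
#4 stroke→I1  (J3 effort already set via bond 2)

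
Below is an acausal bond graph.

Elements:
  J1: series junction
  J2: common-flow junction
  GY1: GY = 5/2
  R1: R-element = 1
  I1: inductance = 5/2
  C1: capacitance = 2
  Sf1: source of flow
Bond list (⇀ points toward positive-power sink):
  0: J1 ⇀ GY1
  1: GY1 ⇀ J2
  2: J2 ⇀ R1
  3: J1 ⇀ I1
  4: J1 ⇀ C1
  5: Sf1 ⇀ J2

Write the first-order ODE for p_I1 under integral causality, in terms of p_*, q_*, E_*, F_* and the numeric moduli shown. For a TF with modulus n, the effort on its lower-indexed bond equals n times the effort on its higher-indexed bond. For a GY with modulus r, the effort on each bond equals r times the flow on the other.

dp_I1/dt = -5*F_Sf1/2 - q_C1/2

β5 →Sf1  (Sf1 fixes flow; stroke at Sf1)
β1 →J2  (J2: bond 5 brought flow, rest push out)
β2 →J2  (common-f at J2 fixed by 5)
β0 →J1  (through GY1, causality inverts; strokes same side of GY1)
β3 →I1  (I1 integral (f out))
β4 →J1  (1-jn J1 has f-setter on 3)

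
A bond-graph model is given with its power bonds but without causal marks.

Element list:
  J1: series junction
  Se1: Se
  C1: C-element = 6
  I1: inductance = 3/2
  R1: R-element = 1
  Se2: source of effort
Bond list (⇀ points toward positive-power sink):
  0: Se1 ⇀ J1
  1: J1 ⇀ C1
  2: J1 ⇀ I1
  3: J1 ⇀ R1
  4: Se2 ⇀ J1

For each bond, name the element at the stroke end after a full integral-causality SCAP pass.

#0 stroke at J1
#1 stroke at J1
#2 stroke at I1
#3 stroke at J1
#4 stroke at J1

β0 stroke→J1  (Se1 fixes effort; stroke away)
β4 stroke→J1  (Se2 fixes effort; stroke away)
β1 stroke→J1  (C1 integral (e out))
β2 stroke→I1  (I1 integral (f out))
β3 stroke→J1  (1-jn J1 has f-setter on 2)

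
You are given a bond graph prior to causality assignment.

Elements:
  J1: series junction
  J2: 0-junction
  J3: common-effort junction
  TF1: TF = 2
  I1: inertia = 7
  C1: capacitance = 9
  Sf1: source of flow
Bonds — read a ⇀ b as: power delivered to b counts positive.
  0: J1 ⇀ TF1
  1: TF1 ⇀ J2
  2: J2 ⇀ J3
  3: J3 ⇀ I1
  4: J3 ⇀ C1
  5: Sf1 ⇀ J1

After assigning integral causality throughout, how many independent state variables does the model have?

β5 →Sf1  (Sf1: flow source, stroke at near end)
β0 →J1  (common-f at J1 fixed by 5)
β1 →TF1  (TF1 one-in-one-out from 0)
β2 →J2  (closing 0-jn rule on J2)
β3 →I1  (prefer integral on I1)
β4 →J3  (J3 needs exactly one e-in)

2  (C1, I1 all integral)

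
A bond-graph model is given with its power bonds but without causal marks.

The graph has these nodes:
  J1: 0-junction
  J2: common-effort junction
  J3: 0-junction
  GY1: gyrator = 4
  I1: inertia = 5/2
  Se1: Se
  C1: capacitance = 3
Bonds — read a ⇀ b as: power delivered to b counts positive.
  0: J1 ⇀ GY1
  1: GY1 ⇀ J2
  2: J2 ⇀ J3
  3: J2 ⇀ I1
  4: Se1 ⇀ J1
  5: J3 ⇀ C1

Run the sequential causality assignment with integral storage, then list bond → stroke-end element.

b4 →J1  (Se1: effort source, stroke at far end)
b0 →GY1  (J1: bond 4 brought effort, rest push out)
b1 →GY1  (GY1 both-in/both-out from 0)
b3 →I1  (I1: I, integral causality)
b2 →J2  (closing 0-jn rule on J2)
b5 →J3  (J3: last free bond brings effort in)

#0 stroke→GY1
#1 stroke→GY1
#2 stroke→J2
#3 stroke→I1
#4 stroke→J1
#5 stroke→J3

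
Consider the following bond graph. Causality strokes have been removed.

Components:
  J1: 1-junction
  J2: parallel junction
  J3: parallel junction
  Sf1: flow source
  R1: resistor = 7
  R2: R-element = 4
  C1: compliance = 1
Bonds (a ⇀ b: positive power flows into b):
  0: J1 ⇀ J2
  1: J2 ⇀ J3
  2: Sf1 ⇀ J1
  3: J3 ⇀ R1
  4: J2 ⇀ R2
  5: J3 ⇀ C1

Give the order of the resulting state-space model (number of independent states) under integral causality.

b2 →Sf1  (Sf1 fixes flow; stroke at Sf1)
b0 →J1  (common-f at J1 fixed by 2)
b5 →J3  (C1 outputs effort q/C1)
b1 →J2  (0-jn J3 has e-setter on 5)
b3 →R1  (0-jn J3 has e-setter on 5)
b4 →R2  (common-e at J2 fixed by 1)

1  (C1 all integral)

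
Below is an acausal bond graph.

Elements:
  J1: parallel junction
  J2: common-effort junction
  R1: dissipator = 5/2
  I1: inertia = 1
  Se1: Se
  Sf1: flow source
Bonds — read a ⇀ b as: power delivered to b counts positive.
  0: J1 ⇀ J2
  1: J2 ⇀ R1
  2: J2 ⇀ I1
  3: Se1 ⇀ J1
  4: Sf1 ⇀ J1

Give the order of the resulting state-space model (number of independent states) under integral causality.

b3 stroke at J1  (Se1 (Se) sets effort on bond)
b4 stroke at Sf1  (Sf1 fixes flow; stroke at Sf1)
b0 stroke at J2  (J1: bond 3 brought effort, rest push out)
b1 stroke at R1  (common-e at J2 fixed by 0)
b2 stroke at I1  (0-jn J2 has e-setter on 0)

1  (I1 all integral)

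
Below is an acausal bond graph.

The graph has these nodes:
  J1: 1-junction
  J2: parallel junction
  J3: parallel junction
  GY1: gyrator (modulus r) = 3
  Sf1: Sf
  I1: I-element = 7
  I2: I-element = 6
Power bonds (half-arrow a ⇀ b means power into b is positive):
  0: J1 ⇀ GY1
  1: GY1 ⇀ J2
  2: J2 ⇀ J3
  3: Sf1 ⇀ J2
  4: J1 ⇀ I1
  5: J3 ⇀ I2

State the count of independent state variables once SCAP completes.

bond 3 →Sf1  (Sf1 (Sf) sets flow on bond)
bond 4 →I1  (I1 outputs flow p/I1)
bond 0 →J1  (1-jn J1 has f-setter on 4)
bond 1 →J2  (GY1: gyrator matches bond 0)
bond 2 →J3  (common-e at J2 fixed by 1)
bond 5 →I2  (common-e at J3 fixed by 2)

2  (I1, I2 all integral)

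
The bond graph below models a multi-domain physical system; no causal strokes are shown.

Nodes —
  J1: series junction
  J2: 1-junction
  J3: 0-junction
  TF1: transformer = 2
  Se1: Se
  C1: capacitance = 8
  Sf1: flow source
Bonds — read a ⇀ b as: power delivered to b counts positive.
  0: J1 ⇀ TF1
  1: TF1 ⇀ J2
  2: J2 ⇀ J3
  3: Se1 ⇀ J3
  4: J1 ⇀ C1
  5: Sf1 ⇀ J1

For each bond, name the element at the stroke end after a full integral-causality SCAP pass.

#3 |J3  (source Se1 imposes e)
#5 |Sf1  (Sf1 (Sf) sets flow on bond)
#0 |J1  (J1 flow already set via bond 5)
#4 |J1  (J1: bond 5 brought flow, rest push out)
#2 |J2  (J3 effort already set via bond 3)
#1 |TF1  (TF1 one-in-one-out from 0)

#0 stroke at J1
#1 stroke at TF1
#2 stroke at J2
#3 stroke at J3
#4 stroke at J1
#5 stroke at Sf1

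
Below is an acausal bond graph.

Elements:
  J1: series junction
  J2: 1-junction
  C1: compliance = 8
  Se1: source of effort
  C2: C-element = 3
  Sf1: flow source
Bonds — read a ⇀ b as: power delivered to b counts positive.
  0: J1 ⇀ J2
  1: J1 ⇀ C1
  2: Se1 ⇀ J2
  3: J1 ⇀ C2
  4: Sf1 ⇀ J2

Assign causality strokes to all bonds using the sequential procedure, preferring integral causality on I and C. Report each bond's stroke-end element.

b0 →J2
b1 →J1
b2 →J2
b3 →J1
b4 →Sf1

bond 2 stroke→J2  (Se1 fixes effort; stroke away)
bond 4 stroke→Sf1  (source Sf1 imposes f)
bond 0 stroke→J2  (common-f at J2 fixed by 4)
bond 1 stroke→J1  (J1 flow already set via bond 0)
bond 3 stroke→J1  (J1 flow already set via bond 0)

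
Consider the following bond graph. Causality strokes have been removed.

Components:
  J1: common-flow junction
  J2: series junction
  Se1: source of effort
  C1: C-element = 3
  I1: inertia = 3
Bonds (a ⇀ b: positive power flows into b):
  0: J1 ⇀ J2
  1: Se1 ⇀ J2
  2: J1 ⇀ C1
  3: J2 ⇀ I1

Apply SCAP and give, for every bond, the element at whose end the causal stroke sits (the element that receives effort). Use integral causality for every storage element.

bond 1 stroke at J2  (Se1: effort source, stroke at far end)
bond 2 stroke at J1  (C1 outputs effort q/C1)
bond 0 stroke at J2  (J1: last free bond brings flow in)
bond 3 stroke at I1  (J2 needs exactly one f-in)

bond 0 stroke→J2
bond 1 stroke→J2
bond 2 stroke→J1
bond 3 stroke→I1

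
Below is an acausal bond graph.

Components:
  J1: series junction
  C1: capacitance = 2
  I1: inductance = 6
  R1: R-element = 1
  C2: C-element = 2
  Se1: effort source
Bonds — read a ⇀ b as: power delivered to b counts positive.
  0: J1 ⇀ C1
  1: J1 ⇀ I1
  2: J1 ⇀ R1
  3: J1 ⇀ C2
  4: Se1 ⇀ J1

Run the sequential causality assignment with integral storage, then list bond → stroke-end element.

bond 0 stroke at J1
bond 1 stroke at I1
bond 2 stroke at J1
bond 3 stroke at J1
bond 4 stroke at J1

β4 stroke→J1  (Se1 fixes effort; stroke away)
β0 stroke→J1  (C1: C, integral causality)
β1 stroke→I1  (I1 integral (f out))
β2 stroke→J1  (J1 flow already set via bond 1)
β3 stroke→J1  (1-jn J1 has f-setter on 1)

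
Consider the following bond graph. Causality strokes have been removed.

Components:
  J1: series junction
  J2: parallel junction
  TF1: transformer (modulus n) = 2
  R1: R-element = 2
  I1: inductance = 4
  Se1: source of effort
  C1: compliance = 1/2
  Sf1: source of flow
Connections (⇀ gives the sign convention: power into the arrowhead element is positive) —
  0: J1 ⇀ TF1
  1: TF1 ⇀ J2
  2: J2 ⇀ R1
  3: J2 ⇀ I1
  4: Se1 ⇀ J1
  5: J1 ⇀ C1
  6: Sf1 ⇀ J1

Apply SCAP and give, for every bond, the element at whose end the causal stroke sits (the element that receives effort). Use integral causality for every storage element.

bond 0 stroke at J1
bond 1 stroke at TF1
bond 2 stroke at J2
bond 3 stroke at I1
bond 4 stroke at J1
bond 5 stroke at J1
bond 6 stroke at Sf1

#4 stroke at J1  (source Se1 imposes e)
#6 stroke at Sf1  (Sf1: flow source, stroke at near end)
#0 stroke at J1  (common-f at J1 fixed by 6)
#5 stroke at J1  (common-f at J1 fixed by 6)
#1 stroke at TF1  (TF TF1: opposite of bond 0)
#3 stroke at I1  (I1 integral (f out))
#2 stroke at J2  (J2 needs exactly one e-in)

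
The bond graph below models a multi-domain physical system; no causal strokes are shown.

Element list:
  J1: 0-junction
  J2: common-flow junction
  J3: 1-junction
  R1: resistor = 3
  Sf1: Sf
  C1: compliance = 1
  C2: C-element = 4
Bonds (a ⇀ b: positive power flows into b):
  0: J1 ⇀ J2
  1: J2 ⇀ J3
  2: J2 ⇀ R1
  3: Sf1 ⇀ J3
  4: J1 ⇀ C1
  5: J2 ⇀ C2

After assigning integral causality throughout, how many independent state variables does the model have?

#3 →Sf1  (source Sf1 imposes f)
#1 →J3  (1-jn J3 has f-setter on 3)
#0 →J2  (1-jn J2 has f-setter on 1)
#2 →J2  (J2 flow already set via bond 1)
#5 →J2  (J2: bond 1 brought flow, rest push out)
#4 →J1  (closing 0-jn rule on J1)

2  (C1, C2 all integral)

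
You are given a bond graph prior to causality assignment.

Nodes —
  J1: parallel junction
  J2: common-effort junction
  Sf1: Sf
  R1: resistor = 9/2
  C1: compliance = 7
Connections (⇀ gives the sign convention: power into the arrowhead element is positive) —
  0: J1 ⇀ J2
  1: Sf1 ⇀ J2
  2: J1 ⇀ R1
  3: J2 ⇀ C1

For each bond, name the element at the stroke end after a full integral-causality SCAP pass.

b0 |J1
b1 |Sf1
b2 |R1
b3 |J2

β1 |Sf1  (Sf1 fixes flow; stroke at Sf1)
β3 |J2  (prefer integral on C1)
β0 |J1  (J2 effort already set via bond 3)
β2 |R1  (J1 effort already set via bond 0)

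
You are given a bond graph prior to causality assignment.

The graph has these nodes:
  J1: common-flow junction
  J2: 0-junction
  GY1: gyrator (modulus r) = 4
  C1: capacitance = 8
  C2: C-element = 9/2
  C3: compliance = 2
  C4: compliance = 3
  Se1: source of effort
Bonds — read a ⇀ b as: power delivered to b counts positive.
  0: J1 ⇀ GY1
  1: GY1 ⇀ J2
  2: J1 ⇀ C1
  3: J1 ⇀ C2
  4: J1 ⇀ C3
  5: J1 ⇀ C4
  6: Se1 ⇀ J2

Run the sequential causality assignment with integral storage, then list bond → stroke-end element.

bond 0 stroke→GY1
bond 1 stroke→GY1
bond 2 stroke→J1
bond 3 stroke→J1
bond 4 stroke→J1
bond 5 stroke→J1
bond 6 stroke→J2

bond 6 stroke→J2  (source Se1 imposes e)
bond 1 stroke→GY1  (J2: bond 6 brought effort, rest push out)
bond 0 stroke→GY1  (GY GY1: same side as bond 1)
bond 2 stroke→J1  (J1 flow already set via bond 0)
bond 3 stroke→J1  (common-f at J1 fixed by 0)
bond 4 stroke→J1  (1-jn J1 has f-setter on 0)
bond 5 stroke→J1  (common-f at J1 fixed by 0)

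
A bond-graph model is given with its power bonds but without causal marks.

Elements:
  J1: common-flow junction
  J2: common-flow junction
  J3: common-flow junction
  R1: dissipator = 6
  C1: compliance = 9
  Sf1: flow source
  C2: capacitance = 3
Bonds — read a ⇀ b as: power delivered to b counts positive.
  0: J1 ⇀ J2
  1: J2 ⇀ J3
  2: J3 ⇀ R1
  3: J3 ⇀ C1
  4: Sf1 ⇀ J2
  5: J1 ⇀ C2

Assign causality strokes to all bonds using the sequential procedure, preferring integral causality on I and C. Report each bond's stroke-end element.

β0 →J2
β1 →J2
β2 →J3
β3 →J3
β4 →Sf1
β5 →J1

#4 |Sf1  (Sf1 fixes flow; stroke at Sf1)
#0 |J2  (J2: bond 4 brought flow, rest push out)
#1 |J2  (common-f at J2 fixed by 4)
#2 |J3  (common-f at J3 fixed by 1)
#3 |J3  (J3 flow already set via bond 1)
#5 |J1  (common-f at J1 fixed by 0)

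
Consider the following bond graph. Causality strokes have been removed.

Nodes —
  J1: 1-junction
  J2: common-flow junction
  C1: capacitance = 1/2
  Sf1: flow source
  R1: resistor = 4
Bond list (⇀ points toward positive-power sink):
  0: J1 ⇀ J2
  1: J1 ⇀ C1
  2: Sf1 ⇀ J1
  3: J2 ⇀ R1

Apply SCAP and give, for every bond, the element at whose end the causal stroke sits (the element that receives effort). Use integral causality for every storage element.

β2 stroke→Sf1  (Sf1 (Sf) sets flow on bond)
β0 stroke→J1  (J1 flow already set via bond 2)
β1 stroke→J1  (J1 flow already set via bond 2)
β3 stroke→J2  (J2 flow already set via bond 0)

b0 |J1
b1 |J1
b2 |Sf1
b3 |J2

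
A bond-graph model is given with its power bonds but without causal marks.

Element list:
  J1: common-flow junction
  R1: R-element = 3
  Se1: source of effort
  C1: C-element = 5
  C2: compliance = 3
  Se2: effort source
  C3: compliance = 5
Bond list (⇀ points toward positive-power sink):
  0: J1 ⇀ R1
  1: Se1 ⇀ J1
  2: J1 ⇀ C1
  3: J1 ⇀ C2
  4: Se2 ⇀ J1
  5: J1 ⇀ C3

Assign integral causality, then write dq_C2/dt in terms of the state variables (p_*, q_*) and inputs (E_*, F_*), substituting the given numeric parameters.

dq_C2/dt = E_Se1/3 + E_Se2/3 - q_C1/15 - q_C2/9 - q_C3/15

#1 →J1  (Se1 fixes effort; stroke away)
#4 →J1  (Se2 fixes effort; stroke away)
#2 →J1  (C1 integral (e out))
#3 →J1  (C2 integral (e out))
#5 →J1  (prefer integral on C3)
#0 →R1  (closing 1-jn rule on J1)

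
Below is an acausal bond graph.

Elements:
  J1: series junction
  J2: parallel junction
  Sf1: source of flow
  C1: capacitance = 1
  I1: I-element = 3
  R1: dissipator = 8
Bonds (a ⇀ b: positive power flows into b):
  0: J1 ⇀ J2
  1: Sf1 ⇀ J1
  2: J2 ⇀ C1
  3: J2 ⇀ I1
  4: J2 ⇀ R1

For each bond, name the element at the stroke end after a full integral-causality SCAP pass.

#1 stroke→Sf1  (Sf1 fixes flow; stroke at Sf1)
#0 stroke→J1  (J1 flow already set via bond 1)
#2 stroke→J2  (C1 outputs effort q/C1)
#3 stroke→I1  (common-e at J2 fixed by 2)
#4 stroke→R1  (J2: bond 2 brought effort, rest push out)

β0 →J1
β1 →Sf1
β2 →J2
β3 →I1
β4 →R1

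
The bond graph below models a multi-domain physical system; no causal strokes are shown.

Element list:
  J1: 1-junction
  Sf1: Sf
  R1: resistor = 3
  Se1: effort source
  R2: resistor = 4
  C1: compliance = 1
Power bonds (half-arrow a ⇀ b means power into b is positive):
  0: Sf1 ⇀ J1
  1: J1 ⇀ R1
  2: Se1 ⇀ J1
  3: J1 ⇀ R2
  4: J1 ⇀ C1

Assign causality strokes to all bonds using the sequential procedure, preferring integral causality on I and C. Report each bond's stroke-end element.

#0 stroke at Sf1  (Sf1: flow source, stroke at near end)
#2 stroke at J1  (Se1: effort source, stroke at far end)
#1 stroke at J1  (J1 flow already set via bond 0)
#3 stroke at J1  (J1 flow already set via bond 0)
#4 stroke at J1  (common-f at J1 fixed by 0)

#0 stroke→Sf1
#1 stroke→J1
#2 stroke→J1
#3 stroke→J1
#4 stroke→J1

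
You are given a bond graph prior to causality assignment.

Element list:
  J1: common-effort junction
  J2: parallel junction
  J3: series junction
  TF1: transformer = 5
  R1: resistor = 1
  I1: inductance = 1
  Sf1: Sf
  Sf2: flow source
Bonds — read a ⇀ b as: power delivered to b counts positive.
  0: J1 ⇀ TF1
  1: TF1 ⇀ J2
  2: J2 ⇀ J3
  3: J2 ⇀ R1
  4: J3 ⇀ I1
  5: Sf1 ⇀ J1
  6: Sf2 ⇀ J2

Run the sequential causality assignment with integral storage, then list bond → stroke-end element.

bond 5 stroke→Sf1  (source Sf1 imposes f)
bond 6 stroke→Sf2  (source Sf2 imposes f)
bond 0 stroke→J1  (J1 needs exactly one e-in)
bond 1 stroke→TF1  (TF1: transformer flips bond 0)
bond 4 stroke→I1  (I1 outputs flow p/I1)
bond 2 stroke→J3  (J3: bond 4 brought flow, rest push out)
bond 3 stroke→J2  (J2 needs exactly one e-in)

#0 →J1
#1 →TF1
#2 →J3
#3 →J2
#4 →I1
#5 →Sf1
#6 →Sf2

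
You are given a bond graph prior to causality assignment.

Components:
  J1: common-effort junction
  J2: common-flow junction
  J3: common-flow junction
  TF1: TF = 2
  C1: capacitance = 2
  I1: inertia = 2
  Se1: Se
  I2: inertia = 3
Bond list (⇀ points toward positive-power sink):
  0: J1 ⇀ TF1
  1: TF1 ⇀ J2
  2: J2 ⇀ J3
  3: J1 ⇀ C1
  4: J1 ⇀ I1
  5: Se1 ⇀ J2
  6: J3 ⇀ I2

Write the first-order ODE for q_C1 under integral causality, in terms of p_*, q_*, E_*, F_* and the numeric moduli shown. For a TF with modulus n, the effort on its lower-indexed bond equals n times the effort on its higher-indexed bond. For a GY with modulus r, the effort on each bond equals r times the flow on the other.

dq_C1/dt = -p_I1/2 - p_I2/6

b5 stroke at J2  (Se1 fixes effort; stroke away)
b3 stroke at J1  (prefer integral on C1)
b0 stroke at TF1  (0-jn J1 has e-setter on 3)
b4 stroke at I1  (J1: bond 3 brought effort, rest push out)
b1 stroke at J2  (TF TF1: opposite of bond 0)
b2 stroke at J3  (J2: last free bond brings flow in)
b6 stroke at I2  (closing 1-jn rule on J3)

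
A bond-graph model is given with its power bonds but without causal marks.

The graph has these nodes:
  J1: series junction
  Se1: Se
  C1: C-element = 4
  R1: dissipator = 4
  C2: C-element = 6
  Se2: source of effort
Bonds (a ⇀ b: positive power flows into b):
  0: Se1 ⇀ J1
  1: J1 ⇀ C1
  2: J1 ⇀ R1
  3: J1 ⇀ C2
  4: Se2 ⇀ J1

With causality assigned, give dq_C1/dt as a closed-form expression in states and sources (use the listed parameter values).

β0 stroke→J1  (Se1: effort source, stroke at far end)
β4 stroke→J1  (Se2 (Se) sets effort on bond)
β1 stroke→J1  (C1 outputs effort q/C1)
β3 stroke→J1  (prefer integral on C2)
β2 stroke→R1  (only one flow-in slot at J1)

dq_C1/dt = E_Se1/4 + E_Se2/4 - q_C1/16 - q_C2/24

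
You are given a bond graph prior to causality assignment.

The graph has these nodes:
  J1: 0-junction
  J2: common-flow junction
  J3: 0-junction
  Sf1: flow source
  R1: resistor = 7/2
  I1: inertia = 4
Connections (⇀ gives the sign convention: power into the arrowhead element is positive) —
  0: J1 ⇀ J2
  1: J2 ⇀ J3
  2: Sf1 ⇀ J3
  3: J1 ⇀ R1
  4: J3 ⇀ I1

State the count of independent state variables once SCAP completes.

1  (I1 all integral)

#2 →Sf1  (Sf1 fixes flow; stroke at Sf1)
#4 →I1  (I1 outputs flow p/I1)
#1 →J3  (closing 0-jn rule on J3)
#0 →J2  (1-jn J2 has f-setter on 1)
#3 →J1  (J1 needs exactly one e-in)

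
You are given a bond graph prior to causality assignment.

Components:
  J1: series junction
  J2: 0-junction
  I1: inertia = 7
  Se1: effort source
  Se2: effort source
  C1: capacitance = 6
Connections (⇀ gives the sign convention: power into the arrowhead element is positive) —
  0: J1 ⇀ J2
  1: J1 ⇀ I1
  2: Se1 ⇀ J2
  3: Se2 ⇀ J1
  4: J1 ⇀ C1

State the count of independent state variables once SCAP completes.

2  (C1, I1 all integral)

#2 →J2  (Se1 fixes effort; stroke away)
#3 →J1  (Se2 (Se) sets effort on bond)
#0 →J1  (0-jn J2 has e-setter on 2)
#1 →I1  (prefer integral on I1)
#4 →J1  (common-f at J1 fixed by 1)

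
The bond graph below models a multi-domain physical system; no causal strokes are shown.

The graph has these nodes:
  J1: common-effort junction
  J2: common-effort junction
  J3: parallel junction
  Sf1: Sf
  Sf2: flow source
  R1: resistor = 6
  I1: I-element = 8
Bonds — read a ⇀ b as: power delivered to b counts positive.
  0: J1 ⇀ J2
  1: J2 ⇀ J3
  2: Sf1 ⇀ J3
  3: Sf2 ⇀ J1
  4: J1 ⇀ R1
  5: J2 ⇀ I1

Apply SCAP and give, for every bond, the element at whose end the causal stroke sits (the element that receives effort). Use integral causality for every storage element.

b0 |J2
b1 |J3
b2 |Sf1
b3 |Sf2
b4 |J1
b5 |I1

b2 |Sf1  (Sf1 fixes flow; stroke at Sf1)
b3 |Sf2  (Sf2 fixes flow; stroke at Sf2)
b1 |J3  (closing 0-jn rule on J3)
b5 |I1  (I1: I, integral causality)
b0 |J2  (J2: last free bond brings effort in)
b4 |J1  (only one effort-in slot at J1)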